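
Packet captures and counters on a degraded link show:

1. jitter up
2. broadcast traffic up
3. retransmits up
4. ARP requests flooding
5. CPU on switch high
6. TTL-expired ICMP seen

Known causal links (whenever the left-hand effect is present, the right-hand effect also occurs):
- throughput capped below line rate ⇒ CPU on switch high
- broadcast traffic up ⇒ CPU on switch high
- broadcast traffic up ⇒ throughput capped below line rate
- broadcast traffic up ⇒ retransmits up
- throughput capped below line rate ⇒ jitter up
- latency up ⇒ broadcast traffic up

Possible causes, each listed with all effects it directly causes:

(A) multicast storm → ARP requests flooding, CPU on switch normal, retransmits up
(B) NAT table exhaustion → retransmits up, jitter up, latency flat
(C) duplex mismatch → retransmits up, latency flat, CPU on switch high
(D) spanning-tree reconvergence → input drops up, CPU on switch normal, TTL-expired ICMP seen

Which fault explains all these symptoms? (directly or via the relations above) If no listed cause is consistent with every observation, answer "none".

none

Testing each hypothesis:
(A) multicast storm — jitter up -; broadcast traffic up -; retransmits up +; ARP requests flooding +; CPU on switch high -; TTL-expired ICMP seen -
(B) NAT table exhaustion — jitter up +; broadcast traffic up -; retransmits up +; ARP requests flooding -; CPU on switch high -; TTL-expired ICMP seen -
(C) duplex mismatch — jitter up -; broadcast traffic up -; retransmits up +; ARP requests flooding -; CPU on switch high +; TTL-expired ICMP seen -
(D) spanning-tree reconvergence — jitter up -; broadcast traffic up -; retransmits up -; ARP requests flooding -; CPU on switch high -; TTL-expired ICMP seen +
None of the listed candidates fits everything.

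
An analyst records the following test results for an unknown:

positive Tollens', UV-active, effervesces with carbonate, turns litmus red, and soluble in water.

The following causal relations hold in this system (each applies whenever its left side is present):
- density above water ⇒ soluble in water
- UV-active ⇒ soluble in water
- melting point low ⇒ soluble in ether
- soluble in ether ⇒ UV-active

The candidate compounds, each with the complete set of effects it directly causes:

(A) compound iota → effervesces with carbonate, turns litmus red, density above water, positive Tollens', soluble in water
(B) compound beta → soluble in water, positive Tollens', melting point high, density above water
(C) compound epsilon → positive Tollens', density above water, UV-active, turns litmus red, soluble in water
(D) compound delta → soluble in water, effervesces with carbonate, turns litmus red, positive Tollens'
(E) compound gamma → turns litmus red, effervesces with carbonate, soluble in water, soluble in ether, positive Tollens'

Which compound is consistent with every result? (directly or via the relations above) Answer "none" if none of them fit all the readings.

Checking each candidate against the observations:
(A) compound iota — positive Tollens' match; UV-active miss; effervesces with carbonate match; turns litmus red match; soluble in water match
(B) compound beta — positive Tollens' match; UV-active miss; effervesces with carbonate miss; turns litmus red miss; soluble in water match
(C) compound epsilon — does not account for effervesces with carbonate
(D) compound delta — does not account for UV-active
(E) compound gamma — positive Tollens' match; UV-active match (through soluble in ether → UV-active); effervesces with carbonate match; turns litmus red match; soluble in water match
Only (E) is consistent with every observation.

E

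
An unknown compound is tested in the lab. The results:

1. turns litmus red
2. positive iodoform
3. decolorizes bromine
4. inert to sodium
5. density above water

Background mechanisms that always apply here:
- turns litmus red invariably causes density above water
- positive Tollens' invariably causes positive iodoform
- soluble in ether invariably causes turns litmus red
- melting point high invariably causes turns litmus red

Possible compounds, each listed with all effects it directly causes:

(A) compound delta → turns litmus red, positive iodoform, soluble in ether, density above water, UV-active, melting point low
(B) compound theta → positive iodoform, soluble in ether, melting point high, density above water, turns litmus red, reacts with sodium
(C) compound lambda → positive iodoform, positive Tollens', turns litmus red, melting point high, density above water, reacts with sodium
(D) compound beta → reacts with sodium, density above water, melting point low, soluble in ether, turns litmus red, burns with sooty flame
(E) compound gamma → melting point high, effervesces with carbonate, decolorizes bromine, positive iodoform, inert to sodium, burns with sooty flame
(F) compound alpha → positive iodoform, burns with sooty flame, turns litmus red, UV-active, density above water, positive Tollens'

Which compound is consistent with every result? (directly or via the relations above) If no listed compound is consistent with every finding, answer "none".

For each candidate, compare predicted effects to what was observed:
(A) compound delta — turns litmus red ✓; positive iodoform ✓; decolorizes bromine ✗; inert to sodium ✗; density above water ✓
(B) compound theta — fails on decolorizes bromine, inert to sodium (predicts reacts with sodium, not inert to sodium)
(C) compound lambda — fails on decolorizes bromine, inert to sodium (predicts reacts with sodium, not inert to sodium)
(D) compound beta — turns litmus red ✓; positive iodoform ✗; decolorizes bromine ✗; inert to sodium ✗; density above water ✓
(E) compound gamma — accounts for every observation (turns litmus red by melting point high → turns litmus red)
(F) compound alpha — does not account for decolorizes bromine, inert to sodium
(E) is the only candidate with no mismatches.

E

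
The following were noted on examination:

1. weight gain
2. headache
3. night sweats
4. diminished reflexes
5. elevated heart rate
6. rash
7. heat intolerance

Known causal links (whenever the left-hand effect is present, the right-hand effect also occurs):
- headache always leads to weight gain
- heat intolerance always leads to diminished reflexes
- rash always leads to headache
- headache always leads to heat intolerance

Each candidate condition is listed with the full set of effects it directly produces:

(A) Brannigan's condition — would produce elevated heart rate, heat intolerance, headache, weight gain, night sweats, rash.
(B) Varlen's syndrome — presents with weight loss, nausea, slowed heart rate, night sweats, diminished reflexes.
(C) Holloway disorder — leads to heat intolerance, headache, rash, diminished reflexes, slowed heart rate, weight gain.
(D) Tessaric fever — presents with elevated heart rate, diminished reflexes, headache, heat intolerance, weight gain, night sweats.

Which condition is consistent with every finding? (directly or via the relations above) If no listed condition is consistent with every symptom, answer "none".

A

Testing each hypothesis:
(A) Brannigan's condition — accounts for every observation (diminished reflexes via heat intolerance → diminished reflexes)
(B) Varlen's syndrome — weight gain NO; headache NO; night sweats yes; diminished reflexes yes; elevated heart rate NO; rash NO; heat intolerance NO
(C) Holloway disorder — weight gain yes; headache yes; night sweats NO; diminished reflexes yes; elevated heart rate NO; rash yes; heat intolerance yes
(D) Tessaric fever — does not account for rash
(A) alone accounts for all the evidence.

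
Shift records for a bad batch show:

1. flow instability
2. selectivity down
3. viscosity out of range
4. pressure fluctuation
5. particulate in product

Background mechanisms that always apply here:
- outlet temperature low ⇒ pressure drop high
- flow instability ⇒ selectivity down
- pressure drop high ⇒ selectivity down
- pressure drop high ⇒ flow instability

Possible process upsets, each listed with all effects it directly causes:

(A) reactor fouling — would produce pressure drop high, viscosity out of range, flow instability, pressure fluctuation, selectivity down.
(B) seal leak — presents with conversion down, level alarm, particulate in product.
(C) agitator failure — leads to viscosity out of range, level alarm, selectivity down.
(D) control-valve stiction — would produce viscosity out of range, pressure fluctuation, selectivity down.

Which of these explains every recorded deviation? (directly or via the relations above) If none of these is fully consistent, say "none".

Per-candidate check:
(A) reactor fouling — flow instability yes; selectivity down yes; viscosity out of range yes; pressure fluctuation yes; particulate in product NO
(B) seal leak — flow instability NO; selectivity down NO; viscosity out of range NO; pressure fluctuation NO; particulate in product yes
(C) agitator failure — does not account for flow instability, pressure fluctuation, particulate in product
(D) control-valve stiction — flow instability NO; selectivity down yes; viscosity out of range yes; pressure fluctuation yes; particulate in product NO
None of the listed candidates fits everything.

none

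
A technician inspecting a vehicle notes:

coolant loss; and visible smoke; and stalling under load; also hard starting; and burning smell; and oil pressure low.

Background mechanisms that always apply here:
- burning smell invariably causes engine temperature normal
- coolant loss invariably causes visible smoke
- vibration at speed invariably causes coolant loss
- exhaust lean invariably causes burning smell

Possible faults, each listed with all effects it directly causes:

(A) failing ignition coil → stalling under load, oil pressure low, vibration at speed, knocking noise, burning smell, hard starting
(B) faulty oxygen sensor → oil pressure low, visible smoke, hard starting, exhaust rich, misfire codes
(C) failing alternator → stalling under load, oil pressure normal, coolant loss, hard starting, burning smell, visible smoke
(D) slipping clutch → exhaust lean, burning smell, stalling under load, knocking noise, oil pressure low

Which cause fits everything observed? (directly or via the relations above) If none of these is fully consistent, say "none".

A

Checking each candidate against the observations:
(A) failing ignition coil — accounts for every observation (coolant loss via vibration at speed → coolant loss)
(B) faulty oxygen sensor — coolant loss NO; visible smoke yes; stalling under load NO; hard starting yes; burning smell NO; oil pressure low yes
(C) failing alternator — coolant loss yes; visible smoke yes; stalling under load yes; hard starting yes; burning smell yes; oil pressure low NO
(D) slipping clutch — coolant loss NO; visible smoke NO; stalling under load yes; hard starting NO; burning smell yes; oil pressure low yes
(A) alone accounts for all the evidence.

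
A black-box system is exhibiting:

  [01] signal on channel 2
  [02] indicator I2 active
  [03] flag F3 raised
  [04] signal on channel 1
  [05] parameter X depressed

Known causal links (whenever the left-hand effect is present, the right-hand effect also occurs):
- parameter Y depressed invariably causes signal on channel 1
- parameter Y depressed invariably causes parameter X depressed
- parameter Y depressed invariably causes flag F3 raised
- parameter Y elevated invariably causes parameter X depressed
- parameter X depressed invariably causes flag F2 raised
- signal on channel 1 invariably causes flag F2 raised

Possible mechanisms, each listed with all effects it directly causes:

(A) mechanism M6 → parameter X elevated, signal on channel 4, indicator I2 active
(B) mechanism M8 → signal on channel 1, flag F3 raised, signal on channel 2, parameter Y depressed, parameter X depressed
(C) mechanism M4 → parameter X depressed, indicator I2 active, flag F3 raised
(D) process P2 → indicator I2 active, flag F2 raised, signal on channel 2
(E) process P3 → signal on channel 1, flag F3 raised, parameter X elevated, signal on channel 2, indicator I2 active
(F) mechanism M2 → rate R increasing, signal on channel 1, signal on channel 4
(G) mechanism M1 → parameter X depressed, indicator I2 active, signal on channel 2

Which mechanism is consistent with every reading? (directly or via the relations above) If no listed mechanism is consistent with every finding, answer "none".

Testing each hypothesis:
(A) mechanism M6 — fails on signal on channel 2, flag F3 raised, signal on channel 1, parameter X depressed (predicts parameter X elevated, not parameter X depressed)
(B) mechanism M8 — signal on channel 2 yes; indicator I2 active NO; flag F3 raised yes; signal on channel 1 yes; parameter X depressed yes
(C) mechanism M4 — signal on channel 2 NO; indicator I2 active yes; flag F3 raised yes; signal on channel 1 NO; parameter X depressed yes
(D) process P2 — signal on channel 2 yes; indicator I2 active yes; flag F3 raised NO; signal on channel 1 NO; parameter X depressed NO
(E) process P3 — signal on channel 2 yes; indicator I2 active yes; flag F3 raised yes; signal on channel 1 yes; parameter X depressed NO
(F) mechanism M2 — signal on channel 2 NO; indicator I2 active NO; flag F3 raised NO; signal on channel 1 yes; parameter X depressed NO
(G) mechanism M1 — does not account for flag F3 raised, signal on channel 1
No candidate is consistent with all observations.

none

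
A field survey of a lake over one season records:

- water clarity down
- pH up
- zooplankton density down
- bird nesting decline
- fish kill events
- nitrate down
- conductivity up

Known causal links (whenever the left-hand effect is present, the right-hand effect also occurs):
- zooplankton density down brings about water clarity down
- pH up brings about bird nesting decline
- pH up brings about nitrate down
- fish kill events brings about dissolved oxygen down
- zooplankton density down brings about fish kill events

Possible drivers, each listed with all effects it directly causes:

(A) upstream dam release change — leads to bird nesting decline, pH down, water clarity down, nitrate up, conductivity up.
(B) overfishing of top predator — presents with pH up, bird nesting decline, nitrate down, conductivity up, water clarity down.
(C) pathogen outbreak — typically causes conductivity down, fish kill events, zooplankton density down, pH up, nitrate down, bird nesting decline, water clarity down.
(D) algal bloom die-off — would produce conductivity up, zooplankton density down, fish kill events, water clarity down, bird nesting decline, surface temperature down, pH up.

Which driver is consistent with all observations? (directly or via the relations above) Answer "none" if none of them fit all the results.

Per-candidate check:
(A) upstream dam release change — fails on pH up, zooplankton density down, fish kill events, nitrate down (predicts pH down, not pH up; predicts nitrate up, not nitrate down)
(B) overfishing of top predator — water clarity down ✓; pH up ✓; zooplankton density down ✗; bird nesting decline ✓; fish kill events ✗; nitrate down ✓; conductivity up ✓
(C) pathogen outbreak — fails on conductivity up (predicts conductivity down, not conductivity up)
(D) algal bloom die-off — water clarity down ✓; pH up ✓; zooplankton density down ✓; bird nesting decline ✓; fish kill events ✓; nitrate down ✓ (via pH up → nitrate down); conductivity up ✓
(D) alone accounts for all the evidence.

D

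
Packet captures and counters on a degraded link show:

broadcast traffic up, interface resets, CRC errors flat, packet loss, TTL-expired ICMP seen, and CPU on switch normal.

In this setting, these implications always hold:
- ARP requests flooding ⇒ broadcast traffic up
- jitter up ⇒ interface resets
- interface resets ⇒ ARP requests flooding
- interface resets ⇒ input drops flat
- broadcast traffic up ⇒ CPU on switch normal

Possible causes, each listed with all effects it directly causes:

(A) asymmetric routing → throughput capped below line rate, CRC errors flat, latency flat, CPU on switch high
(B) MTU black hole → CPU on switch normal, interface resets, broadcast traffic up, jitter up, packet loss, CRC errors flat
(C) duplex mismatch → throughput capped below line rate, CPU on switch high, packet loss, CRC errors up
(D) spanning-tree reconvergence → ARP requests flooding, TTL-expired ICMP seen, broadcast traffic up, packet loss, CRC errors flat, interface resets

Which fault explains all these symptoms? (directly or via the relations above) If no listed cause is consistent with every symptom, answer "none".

D

Testing each hypothesis:
(A) asymmetric routing — broadcast traffic up NO; interface resets NO; CRC errors flat yes; packet loss NO; TTL-expired ICMP seen NO; CPU on switch normal NO
(B) MTU black hole — broadcast traffic up yes; interface resets yes; CRC errors flat yes; packet loss yes; TTL-expired ICMP seen NO; CPU on switch normal yes
(C) duplex mismatch — fails on broadcast traffic up, interface resets, CRC errors flat, TTL-expired ICMP seen, CPU on switch normal (predicts CRC errors up, not CRC errors flat; predicts CPU on switch high, not CPU on switch normal)
(D) spanning-tree reconvergence — accounts for every observation (CPU on switch normal by broadcast traffic up → CPU on switch normal)
Only (D) is consistent with every observation.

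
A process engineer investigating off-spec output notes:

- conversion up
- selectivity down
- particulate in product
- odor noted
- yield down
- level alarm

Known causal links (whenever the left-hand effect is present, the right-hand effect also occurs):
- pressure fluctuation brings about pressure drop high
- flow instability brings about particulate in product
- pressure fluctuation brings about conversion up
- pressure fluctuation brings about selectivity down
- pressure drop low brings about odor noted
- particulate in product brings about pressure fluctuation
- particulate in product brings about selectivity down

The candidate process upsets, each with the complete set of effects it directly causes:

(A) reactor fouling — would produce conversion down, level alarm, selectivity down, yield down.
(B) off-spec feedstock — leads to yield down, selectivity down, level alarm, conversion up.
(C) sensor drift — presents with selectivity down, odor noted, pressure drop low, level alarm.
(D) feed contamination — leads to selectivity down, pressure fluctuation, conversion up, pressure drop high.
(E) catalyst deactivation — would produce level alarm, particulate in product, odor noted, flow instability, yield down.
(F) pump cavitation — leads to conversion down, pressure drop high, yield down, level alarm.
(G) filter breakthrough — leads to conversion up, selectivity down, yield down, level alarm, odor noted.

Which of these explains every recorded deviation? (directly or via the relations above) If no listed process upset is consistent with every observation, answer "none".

E

Checking each candidate against the observations:
(A) reactor fouling — conversion up ✗; selectivity down ✓; particulate in product ✗; odor noted ✗; yield down ✓; level alarm ✓
(B) off-spec feedstock — conversion up ✓; selectivity down ✓; particulate in product ✗; odor noted ✗; yield down ✓; level alarm ✓
(C) sensor drift — does not account for conversion up, particulate in product, yield down
(D) feed contamination — conversion up ✓; selectivity down ✓; particulate in product ✗; odor noted ✗; yield down ✗; level alarm ✗
(E) catalyst deactivation — conversion up ✓ (by particulate in product → pressure fluctuation → conversion up); selectivity down ✓ (by particulate in product → selectivity down); particulate in product ✓; odor noted ✓; yield down ✓; level alarm ✓
(F) pump cavitation — fails on conversion up, selectivity down, particulate in product, odor noted (predicts conversion down, not conversion up)
(G) filter breakthrough — conversion up ✓; selectivity down ✓; particulate in product ✗; odor noted ✓; yield down ✓; level alarm ✓
(E) alone accounts for all the evidence.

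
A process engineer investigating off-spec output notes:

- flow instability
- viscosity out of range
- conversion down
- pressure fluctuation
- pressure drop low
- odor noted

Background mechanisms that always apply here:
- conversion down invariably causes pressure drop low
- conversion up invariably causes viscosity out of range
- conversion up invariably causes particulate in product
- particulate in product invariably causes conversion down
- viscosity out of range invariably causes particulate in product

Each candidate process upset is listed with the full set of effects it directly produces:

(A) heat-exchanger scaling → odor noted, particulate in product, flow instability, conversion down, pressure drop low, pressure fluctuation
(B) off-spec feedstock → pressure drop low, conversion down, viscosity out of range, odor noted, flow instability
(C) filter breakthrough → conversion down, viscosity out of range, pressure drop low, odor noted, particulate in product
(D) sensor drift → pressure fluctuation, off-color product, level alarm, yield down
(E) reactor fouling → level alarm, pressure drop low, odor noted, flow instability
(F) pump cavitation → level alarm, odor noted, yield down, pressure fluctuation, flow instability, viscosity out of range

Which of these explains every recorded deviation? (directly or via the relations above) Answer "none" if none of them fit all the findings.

Testing each hypothesis:
(A) heat-exchanger scaling — does not account for viscosity out of range
(B) off-spec feedstock — does not account for pressure fluctuation
(C) filter breakthrough — flow instability ✗; viscosity out of range ✓; conversion down ✓; pressure fluctuation ✗; pressure drop low ✓; odor noted ✓
(D) sensor drift — flow instability ✗; viscosity out of range ✗; conversion down ✗; pressure fluctuation ✓; pressure drop low ✗; odor noted ✗
(E) reactor fouling — does not account for viscosity out of range, conversion down, pressure fluctuation
(F) pump cavitation — flow instability ✓; viscosity out of range ✓; conversion down ✓ (via viscosity out of range → particulate in product → conversion down); pressure fluctuation ✓; pressure drop low ✓ (via viscosity out of range → particulate in product → conversion down → pressure drop low); odor noted ✓
Only (F) is consistent with every observation.

F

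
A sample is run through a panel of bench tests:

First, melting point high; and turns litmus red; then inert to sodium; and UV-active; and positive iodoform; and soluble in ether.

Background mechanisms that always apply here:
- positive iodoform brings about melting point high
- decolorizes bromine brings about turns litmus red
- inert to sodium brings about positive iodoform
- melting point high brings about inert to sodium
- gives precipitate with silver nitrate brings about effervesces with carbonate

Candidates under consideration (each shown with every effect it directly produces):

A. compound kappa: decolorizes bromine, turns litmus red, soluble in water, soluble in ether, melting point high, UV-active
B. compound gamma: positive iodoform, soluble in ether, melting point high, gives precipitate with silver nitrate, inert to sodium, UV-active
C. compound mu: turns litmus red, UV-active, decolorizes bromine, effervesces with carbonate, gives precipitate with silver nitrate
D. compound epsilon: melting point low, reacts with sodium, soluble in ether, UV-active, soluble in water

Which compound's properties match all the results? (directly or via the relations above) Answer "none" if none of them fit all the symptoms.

For each candidate, compare predicted effects to what was observed:
(A) compound kappa — accounts for every observation (inert to sodium via melting point high → inert to sodium)
(B) compound gamma — does not account for turns litmus red
(C) compound mu — melting point high ✗; turns litmus red ✓; inert to sodium ✗; UV-active ✓; positive iodoform ✗; soluble in ether ✗
(D) compound epsilon — melting point high ✗; turns litmus red ✗; inert to sodium ✗; UV-active ✓; positive iodoform ✗; soluble in ether ✓
(A) alone accounts for all the evidence.

A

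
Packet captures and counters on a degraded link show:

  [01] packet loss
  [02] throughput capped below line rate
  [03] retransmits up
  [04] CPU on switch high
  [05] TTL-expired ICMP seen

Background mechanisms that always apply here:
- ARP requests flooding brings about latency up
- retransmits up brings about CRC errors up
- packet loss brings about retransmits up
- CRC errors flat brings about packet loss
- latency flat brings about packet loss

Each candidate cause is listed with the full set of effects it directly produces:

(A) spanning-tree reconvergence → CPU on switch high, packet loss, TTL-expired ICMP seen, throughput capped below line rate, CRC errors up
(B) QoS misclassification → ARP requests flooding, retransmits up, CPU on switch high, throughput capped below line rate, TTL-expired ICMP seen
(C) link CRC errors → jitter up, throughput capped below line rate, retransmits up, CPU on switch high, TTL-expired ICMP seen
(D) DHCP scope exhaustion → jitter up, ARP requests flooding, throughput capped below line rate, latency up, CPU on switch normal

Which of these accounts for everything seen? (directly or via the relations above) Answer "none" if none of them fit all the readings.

A

Testing each hypothesis:
(A) spanning-tree reconvergence — packet loss match; throughput capped below line rate match; retransmits up match (via packet loss → retransmits up); CPU on switch high match; TTL-expired ICMP seen match
(B) QoS misclassification — does not account for packet loss
(C) link CRC errors — packet loss miss; throughput capped below line rate match; retransmits up match; CPU on switch high match; TTL-expired ICMP seen match
(D) DHCP scope exhaustion — fails on packet loss, retransmits up, CPU on switch high, TTL-expired ICMP seen (predicts CPU on switch normal, not CPU on switch high)
Only (A) is consistent with every observation.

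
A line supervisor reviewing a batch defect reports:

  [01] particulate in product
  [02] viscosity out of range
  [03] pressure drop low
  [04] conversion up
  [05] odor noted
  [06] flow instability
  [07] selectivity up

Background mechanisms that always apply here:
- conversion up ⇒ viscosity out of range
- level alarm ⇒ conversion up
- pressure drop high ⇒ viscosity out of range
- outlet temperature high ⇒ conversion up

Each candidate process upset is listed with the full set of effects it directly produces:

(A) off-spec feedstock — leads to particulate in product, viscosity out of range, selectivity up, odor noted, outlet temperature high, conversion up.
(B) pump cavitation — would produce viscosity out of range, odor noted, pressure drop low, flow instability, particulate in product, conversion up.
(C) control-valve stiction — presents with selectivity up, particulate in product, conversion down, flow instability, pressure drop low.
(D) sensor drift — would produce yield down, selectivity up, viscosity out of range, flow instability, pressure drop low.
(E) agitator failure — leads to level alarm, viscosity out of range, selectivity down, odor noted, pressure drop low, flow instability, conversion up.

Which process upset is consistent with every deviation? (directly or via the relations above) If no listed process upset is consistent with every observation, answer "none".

Checking each candidate against the observations:
(A) off-spec feedstock — particulate in product match; viscosity out of range match; pressure drop low miss; conversion up match; odor noted match; flow instability miss; selectivity up match
(B) pump cavitation — particulate in product match; viscosity out of range match; pressure drop low match; conversion up match; odor noted match; flow instability match; selectivity up miss
(C) control-valve stiction — particulate in product match; viscosity out of range miss; pressure drop low match; conversion up miss; odor noted miss; flow instability match; selectivity up match
(D) sensor drift — particulate in product miss; viscosity out of range match; pressure drop low match; conversion up miss; odor noted miss; flow instability match; selectivity up match
(E) agitator failure — fails on particulate in product, selectivity up (predicts selectivity down, not selectivity up)
Every candidate fails on at least one observation.

none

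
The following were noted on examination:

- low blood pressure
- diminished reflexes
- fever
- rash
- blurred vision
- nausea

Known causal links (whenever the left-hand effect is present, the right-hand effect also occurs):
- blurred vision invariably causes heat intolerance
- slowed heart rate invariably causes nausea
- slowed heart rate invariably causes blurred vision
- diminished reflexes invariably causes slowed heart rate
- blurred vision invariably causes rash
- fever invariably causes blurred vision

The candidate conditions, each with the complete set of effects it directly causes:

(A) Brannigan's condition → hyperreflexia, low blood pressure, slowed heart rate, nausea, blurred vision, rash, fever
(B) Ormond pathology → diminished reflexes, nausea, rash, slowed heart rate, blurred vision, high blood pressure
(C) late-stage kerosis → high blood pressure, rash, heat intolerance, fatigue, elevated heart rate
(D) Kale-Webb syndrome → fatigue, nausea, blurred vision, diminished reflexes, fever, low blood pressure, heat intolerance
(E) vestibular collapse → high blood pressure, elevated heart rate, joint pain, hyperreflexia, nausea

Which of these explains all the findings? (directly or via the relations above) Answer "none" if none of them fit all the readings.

D

Per-candidate check:
(A) Brannigan's condition — low blood pressure ✓; diminished reflexes ✗; fever ✓; rash ✓; blurred vision ✓; nausea ✓
(B) Ormond pathology — fails on low blood pressure, fever (predicts high blood pressure, not low blood pressure)
(C) late-stage kerosis — low blood pressure ✗; diminished reflexes ✗; fever ✗; rash ✓; blurred vision ✗; nausea ✗
(D) Kale-Webb syndrome — low blood pressure ✓; diminished reflexes ✓; fever ✓; rash ✓ (through blurred vision → rash); blurred vision ✓; nausea ✓
(E) vestibular collapse — fails on low blood pressure, diminished reflexes, fever, rash, blurred vision (predicts high blood pressure, not low blood pressure; predicts hyperreflexia, not diminished reflexes)
(D) alone accounts for all the evidence.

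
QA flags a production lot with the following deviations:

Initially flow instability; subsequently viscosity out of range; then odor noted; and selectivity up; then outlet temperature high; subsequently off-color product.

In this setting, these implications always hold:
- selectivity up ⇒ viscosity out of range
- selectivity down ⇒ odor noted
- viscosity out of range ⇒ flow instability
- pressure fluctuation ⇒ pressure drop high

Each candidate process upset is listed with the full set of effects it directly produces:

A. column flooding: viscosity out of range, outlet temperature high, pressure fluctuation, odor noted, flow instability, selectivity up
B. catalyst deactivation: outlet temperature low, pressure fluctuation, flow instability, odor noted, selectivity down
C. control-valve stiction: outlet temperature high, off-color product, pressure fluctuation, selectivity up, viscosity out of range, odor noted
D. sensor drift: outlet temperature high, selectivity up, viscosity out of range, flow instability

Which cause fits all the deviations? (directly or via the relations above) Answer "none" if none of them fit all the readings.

Checking each candidate against the observations:
(A) column flooding — does not account for off-color product
(B) catalyst deactivation — flow instability match; viscosity out of range miss; odor noted match; selectivity up miss; outlet temperature high miss; off-color product miss
(C) control-valve stiction — accounts for every observation (flow instability via viscosity out of range → flow instability)
(D) sensor drift — does not account for odor noted, off-color product
Only (C) is consistent with every observation.

C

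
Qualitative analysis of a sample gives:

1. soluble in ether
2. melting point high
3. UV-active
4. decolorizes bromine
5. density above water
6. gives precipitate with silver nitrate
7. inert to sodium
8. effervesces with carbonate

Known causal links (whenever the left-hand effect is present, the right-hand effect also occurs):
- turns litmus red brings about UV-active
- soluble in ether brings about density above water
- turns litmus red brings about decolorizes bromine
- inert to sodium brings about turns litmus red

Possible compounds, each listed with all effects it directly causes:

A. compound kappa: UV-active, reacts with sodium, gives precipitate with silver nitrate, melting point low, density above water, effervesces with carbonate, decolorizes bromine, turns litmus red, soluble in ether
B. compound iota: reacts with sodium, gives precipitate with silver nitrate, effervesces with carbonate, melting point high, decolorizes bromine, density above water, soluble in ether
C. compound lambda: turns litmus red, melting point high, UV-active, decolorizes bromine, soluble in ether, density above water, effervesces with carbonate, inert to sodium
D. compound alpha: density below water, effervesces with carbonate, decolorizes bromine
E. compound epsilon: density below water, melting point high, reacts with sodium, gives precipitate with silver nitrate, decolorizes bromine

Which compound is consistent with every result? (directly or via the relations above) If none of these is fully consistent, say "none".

none

Per-candidate check:
(A) compound kappa — fails on melting point high, inert to sodium (predicts melting point low, not melting point high; predicts reacts with sodium, not inert to sodium)
(B) compound iota — fails on UV-active, inert to sodium (predicts reacts with sodium, not inert to sodium)
(C) compound lambda — does not account for gives precipitate with silver nitrate
(D) compound alpha — fails on soluble in ether, melting point high, UV-active, density above water, gives precipitate with silver nitrate, inert to sodium (predicts density below water, not density above water)
(E) compound epsilon — fails on soluble in ether, UV-active, density above water, inert to sodium, effervesces with carbonate (predicts density below water, not density above water; predicts reacts with sodium, not inert to sodium)
Every candidate fails on at least one observation.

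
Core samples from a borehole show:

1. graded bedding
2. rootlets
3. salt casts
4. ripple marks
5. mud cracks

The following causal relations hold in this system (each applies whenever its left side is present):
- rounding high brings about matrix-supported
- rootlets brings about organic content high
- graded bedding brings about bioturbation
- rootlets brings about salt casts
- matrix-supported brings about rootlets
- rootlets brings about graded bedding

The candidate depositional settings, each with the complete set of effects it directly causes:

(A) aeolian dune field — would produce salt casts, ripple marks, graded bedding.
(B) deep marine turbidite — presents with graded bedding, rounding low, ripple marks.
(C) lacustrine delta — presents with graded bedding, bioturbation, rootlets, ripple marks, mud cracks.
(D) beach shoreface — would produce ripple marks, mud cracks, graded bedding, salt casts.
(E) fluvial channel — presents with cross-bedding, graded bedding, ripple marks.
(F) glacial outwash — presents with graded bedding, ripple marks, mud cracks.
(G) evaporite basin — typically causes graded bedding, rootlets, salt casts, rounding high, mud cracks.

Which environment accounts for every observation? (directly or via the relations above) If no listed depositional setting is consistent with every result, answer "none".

C

Testing each hypothesis:
(A) aeolian dune field — graded bedding match; rootlets miss; salt casts match; ripple marks match; mud cracks miss
(B) deep marine turbidite — does not account for rootlets, salt casts, mud cracks
(C) lacustrine delta — graded bedding match; rootlets match; salt casts match (through rootlets → salt casts); ripple marks match; mud cracks match
(D) beach shoreface — does not account for rootlets
(E) fluvial channel — graded bedding match; rootlets miss; salt casts miss; ripple marks match; mud cracks miss
(F) glacial outwash — graded bedding match; rootlets miss; salt casts miss; ripple marks match; mud cracks match
(G) evaporite basin — does not account for ripple marks
(C) is the only candidate with no mismatches.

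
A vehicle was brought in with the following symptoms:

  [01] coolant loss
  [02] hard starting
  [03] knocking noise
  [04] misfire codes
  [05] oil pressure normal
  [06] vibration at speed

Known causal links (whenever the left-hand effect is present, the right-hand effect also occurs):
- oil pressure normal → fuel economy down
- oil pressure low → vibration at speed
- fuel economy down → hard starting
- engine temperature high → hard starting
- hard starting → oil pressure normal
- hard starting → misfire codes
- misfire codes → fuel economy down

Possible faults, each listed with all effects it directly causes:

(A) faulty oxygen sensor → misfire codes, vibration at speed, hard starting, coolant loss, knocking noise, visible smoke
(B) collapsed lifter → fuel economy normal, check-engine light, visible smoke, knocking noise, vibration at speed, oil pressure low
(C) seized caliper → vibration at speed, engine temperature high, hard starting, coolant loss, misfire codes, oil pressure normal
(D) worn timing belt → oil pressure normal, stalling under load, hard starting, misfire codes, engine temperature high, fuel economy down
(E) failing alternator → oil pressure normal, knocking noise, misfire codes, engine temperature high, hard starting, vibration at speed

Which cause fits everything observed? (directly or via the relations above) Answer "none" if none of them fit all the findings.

Per-candidate check:
(A) faulty oxygen sensor — coolant loss yes; hard starting yes; knocking noise yes; misfire codes yes; oil pressure normal yes (through hard starting → oil pressure normal); vibration at speed yes
(B) collapsed lifter — fails on coolant loss, hard starting, misfire codes, oil pressure normal (predicts oil pressure low, not oil pressure normal)
(C) seized caliper — does not account for knocking noise
(D) worn timing belt — does not account for coolant loss, knocking noise, vibration at speed
(E) failing alternator — coolant loss NO; hard starting yes; knocking noise yes; misfire codes yes; oil pressure normal yes; vibration at speed yes
(A) alone accounts for all the evidence.

A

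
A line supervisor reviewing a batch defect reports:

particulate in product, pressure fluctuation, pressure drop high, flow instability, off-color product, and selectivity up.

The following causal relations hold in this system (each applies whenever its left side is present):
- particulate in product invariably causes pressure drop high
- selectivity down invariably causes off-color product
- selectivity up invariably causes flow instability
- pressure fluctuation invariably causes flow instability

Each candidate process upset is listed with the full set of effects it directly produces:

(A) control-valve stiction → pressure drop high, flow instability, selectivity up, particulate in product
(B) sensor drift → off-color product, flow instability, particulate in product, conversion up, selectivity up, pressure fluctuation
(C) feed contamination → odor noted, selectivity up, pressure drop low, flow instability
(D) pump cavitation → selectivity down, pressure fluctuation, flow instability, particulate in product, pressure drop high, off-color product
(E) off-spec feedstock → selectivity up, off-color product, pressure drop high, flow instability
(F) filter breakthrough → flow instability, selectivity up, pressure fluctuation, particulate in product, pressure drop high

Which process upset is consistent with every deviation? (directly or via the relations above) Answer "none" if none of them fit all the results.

Checking each candidate against the observations:
(A) control-valve stiction — does not account for pressure fluctuation, off-color product
(B) sensor drift — particulate in product match; pressure fluctuation match; pressure drop high match (through particulate in product → pressure drop high); flow instability match; off-color product match; selectivity up match
(C) feed contamination — fails on particulate in product, pressure fluctuation, pressure drop high, off-color product (predicts pressure drop low, not pressure drop high)
(D) pump cavitation — particulate in product match; pressure fluctuation match; pressure drop high match; flow instability match; off-color product match; selectivity up miss
(E) off-spec feedstock — does not account for particulate in product, pressure fluctuation
(F) filter breakthrough — particulate in product match; pressure fluctuation match; pressure drop high match; flow instability match; off-color product miss; selectivity up match
Only (B) is consistent with every observation.

B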